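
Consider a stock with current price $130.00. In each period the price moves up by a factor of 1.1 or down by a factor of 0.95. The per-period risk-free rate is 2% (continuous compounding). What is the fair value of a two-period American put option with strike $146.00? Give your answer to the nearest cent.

$16.00

Risk-neutral probability p = (e^0.02 − 0.95)/(1.1 − 0.95) = 0.0702/0.1500 = 0.4680
Terminal stock prices: S_uu = 157.3, S_ud = 135.8, S_dd = 117.3
Terminal payoffs (K − S): max(-11.3, 0) = 0, max(10.15, 0) = 10.15, max(28.67, 0) = 28.67
Node u (S = 143): continuation = e^(−0.02)·[0.4680·0.0000 + 0.5320·10.1500] = 5.2928; exercise value = 3.0000 ≤ continuation, so V_u = 5.2928
Node d (S = 123.5): continuation = e^(−0.02)·[0.4680·10.1500 + 0.5320·28.6750] = 19.6090; exercise value = 22.5000 > continuation, so V_d = 22.5000 (exercise)
Node 0 (S = 130): continuation = e^(−0.02)·[0.4680·5.2928 + 0.5320·22.5000] = 14.1608; exercise value = 16.0000 > continuation, so V_0 = 16.0000 (exercise)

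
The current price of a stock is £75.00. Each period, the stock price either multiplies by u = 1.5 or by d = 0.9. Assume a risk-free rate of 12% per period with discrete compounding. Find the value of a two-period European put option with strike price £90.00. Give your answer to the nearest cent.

Risk-neutral probability p = (1 + 0.12 − 0.9)/(1.5 − 0.9) = 0.2200/0.6000 = 0.3667
Terminal stock prices: S_uu = 168.8, S_ud = 101.2, S_dd = 60.75
Terminal payoffs (K − S): max(-78.75, 0) = 0, max(-11.25, 0) = 0, max(29.25, 0) = 29.25
Node u (S = 112.5): V_u = 1/1.12·[0.3667·0.0000 + 0.6333·0.0000] = 0.0000
Node d (S = 67.5): V_d = 1/1.12·[0.3667·0.0000 + 0.6333·29.2500] = 16.5402
Node 0 (S = 75): V_0 = 1/1.12·[0.3667·0.0000 + 0.6333·16.5402] = 9.3531

£9.35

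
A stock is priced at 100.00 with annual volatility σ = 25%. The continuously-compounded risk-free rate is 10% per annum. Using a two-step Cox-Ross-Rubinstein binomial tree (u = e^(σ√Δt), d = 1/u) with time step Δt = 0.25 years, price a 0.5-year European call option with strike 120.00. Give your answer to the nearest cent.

CRR parameters: u = e^(σ√Δt) = e^(0.25·√0.25) = 1.1331, d = 1/u = 0.8825
Per-period rate: rΔt = 0.1·0.25 = 0.025, so R = e^0.025 = 1.0253
Risk-neutral probability p = (e^0.025 − 0.8825)/(1.1331 − 0.8825) = 0.1428/0.2507 = 0.5698
Terminal stock prices: S_uu = 128.4, S_ud = 100, S_dd = 77.88
Terminal payoffs (S − K): max(8.403, 0) = 8.403, max(-20, 0) = 0, max(-42.12, 0) = 0
Node u (S = 113.3): V_u = e^(−0.025)·[0.5698·8.4025 + 0.4302·0.0000] = 4.6695
Node d (S = 88.25): V_d = e^(−0.025)·[0.5698·0.0000 + 0.4302·0.0000] = 0.0000
Node 0 (S = 100): V_0 = e^(−0.025)·[0.5698·4.6695 + 0.4302·0.0000] = 2.5949

2.59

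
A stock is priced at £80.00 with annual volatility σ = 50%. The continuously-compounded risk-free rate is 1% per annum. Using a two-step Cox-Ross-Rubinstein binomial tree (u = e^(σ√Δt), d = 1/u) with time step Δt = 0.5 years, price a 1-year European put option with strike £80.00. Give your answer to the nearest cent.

CRR parameters: u = e^(σ√Δt) = e^(0.5·√0.5) = 1.4241, d = 1/u = 0.7022
Per-period rate: rΔt = 0.01·0.5 = 0.005, so R = e^0.005 = 1.0050
Risk-neutral probability p = (e^0.005 − 0.7022)/(1.4241 − 0.7022) = 0.3028/0.7219 = 0.4195
Terminal stock prices: S_uu = 162.2, S_ud = 80, S_dd = 39.45
Terminal payoffs (K − S): max(-82.25, 0) = 0, max(0, 0) = 0, max(40.55, 0) = 40.55
Node u (S = 113.9): V_u = e^(−0.005)·[0.4195·0.0000 + 0.5805·0.0000] = 0.0000
Node d (S = 56.18): V_d = e^(−0.005)·[0.4195·0.0000 + 0.5805·40.5545] = 23.4259
Node 0 (S = 80): V_0 = e^(−0.005)·[0.4195·0.0000 + 0.5805·23.4259] = 13.5318

£13.53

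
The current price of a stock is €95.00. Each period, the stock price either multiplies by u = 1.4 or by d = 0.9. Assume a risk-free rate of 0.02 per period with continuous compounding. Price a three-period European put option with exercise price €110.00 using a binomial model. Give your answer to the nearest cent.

€17.71

Risk-neutral probability p = (e^0.02 − 0.9)/(1.4 − 0.9) = 0.1202/0.5000 = 0.2404
Terminal stock prices: S_uuu = 260.7, S_uud = 167.6, S_udd = 107.7, S_ddd = 69.26
Terminal payoffs (K − S): max(-150.7, 0) = 0, max(-57.58, 0) = 0, max(2.27, 0) = 2.27, max(40.74, 0) = 40.74
Node uu (S = 186.2): V_uu = e^(−0.02)·[0.2404·0.0000 + 0.7596·0.0000] = 0.0000
Node ud (S = 119.7): V_ud = e^(−0.02)·[0.2404·0.0000 + 0.7596·2.2700] = 1.6901
Node dd (S = 76.95): V_dd = e^(−0.02)·[0.2404·2.2700 + 0.7596·40.7450] = 30.8719
Node u (S = 133): V_u = e^(−0.02)·[0.2404·0.0000 + 0.7596·1.6901] = 1.2584
Node d (S = 85.5): V_d = e^(−0.02)·[0.2404·1.6901 + 0.7596·30.8719] = 23.3841
Node 0 (S = 95): V_0 = e^(−0.02)·[0.2404·1.2584 + 0.7596·23.3841] = 17.7073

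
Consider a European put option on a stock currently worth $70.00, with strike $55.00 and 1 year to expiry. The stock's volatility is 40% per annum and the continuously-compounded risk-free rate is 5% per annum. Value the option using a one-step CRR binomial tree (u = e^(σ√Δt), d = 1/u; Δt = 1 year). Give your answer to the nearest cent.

$4.12

CRR parameters: u = e^(σ√Δt) = e^(0.4·√1) = 1.4918, d = 1/u = 0.6703
Per-period rate: rΔt = 0.05·1 = 0.05, so R = e^0.05 = 1.0513
Risk-neutral probability p = (e^0.05 − 0.6703)/(1.4918 − 0.6703) = 0.3810/0.8215 = 0.4637
Terminal stock prices: S_u = 104.4, S_d = 46.92
Terminal payoffs (K − S): max(-49.43, 0) = 0, max(8.078, 0) = 8.078
Node 0 (S = 70): V_0 = e^(−0.05)·[0.4637·0.0000 + 0.5363·8.0776] = 4.1206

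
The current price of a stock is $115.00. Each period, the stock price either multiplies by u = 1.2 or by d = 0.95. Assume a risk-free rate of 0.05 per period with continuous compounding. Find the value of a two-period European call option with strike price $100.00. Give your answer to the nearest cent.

Risk-neutral probability p = (e^0.05 − 0.95)/(1.2 − 0.95) = 0.1013/0.2500 = 0.4051
Terminal stock prices: S_uu = 165.6, S_ud = 131.1, S_dd = 103.8
Terminal payoffs (S − K): max(65.6, 0) = 65.6, max(31.1, 0) = 31.1, max(3.787, 0) = 3.787
Node u (S = 138): V_u = e^(−0.05)·[0.4051·65.6000 + 0.5949·31.1000] = 42.8771
Node d (S = 109.2): V_d = e^(−0.05)·[0.4051·31.1000 + 0.5949·3.7875] = 14.1271
Node 0 (S = 115): V_0 = e^(−0.05)·[0.4051·42.8771 + 0.5949·14.1271] = 24.5163

$24.52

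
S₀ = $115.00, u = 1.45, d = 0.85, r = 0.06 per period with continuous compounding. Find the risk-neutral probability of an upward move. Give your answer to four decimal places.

p = 0.3531

Risk-neutral probability p = (e^0.06 − 0.85)/(1.45 − 0.85) = 0.2118/0.6000 = 0.3531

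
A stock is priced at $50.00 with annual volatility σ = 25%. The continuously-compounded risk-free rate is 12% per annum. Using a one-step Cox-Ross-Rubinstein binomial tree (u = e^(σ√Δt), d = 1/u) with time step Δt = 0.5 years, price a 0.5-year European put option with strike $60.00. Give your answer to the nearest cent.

CRR parameters: u = e^(σ√Δt) = e^(0.25·√0.5) = 1.1934, d = 1/u = 0.8380
Per-period rate: rΔt = 0.12·0.5 = 0.06, so R = e^0.06 = 1.0618
Risk-neutral probability p = (e^0.06 − 0.8380)/(1.1934 − 0.8380) = 0.2239/0.3554 = 0.6299
Terminal stock prices: S_u = 59.67, S_d = 41.9
Terminal payoffs (K − S): max(0.3318, 0) = 0.3318, max(18.1, 0) = 18.1
Node 0 (S = 50): V_0 = e^(−0.06)·[0.6299·0.3318 + 0.3701·18.1017] = 6.5059

$6.51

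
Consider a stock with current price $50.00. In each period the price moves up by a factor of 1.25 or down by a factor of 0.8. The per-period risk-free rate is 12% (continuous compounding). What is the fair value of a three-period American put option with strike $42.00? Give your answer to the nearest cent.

$0.73

Risk-neutral probability p = (e^0.12 − 0.8)/(1.25 − 0.8) = 0.3275/0.4500 = 0.7278
Terminal stock prices: S_uuu = 97.66, S_uud = 62.5, S_udd = 40, S_ddd = 25.6
Terminal payoffs (K − S): max(-55.66, 0) = 0, max(-20.5, 0) = 0, max(2, 0) = 2, max(16.4, 0) = 16.4
Node uu (S = 78.12): continuation = e^(−0.12)·[0.7278·0.0000 + 0.2722·0.0000] = 0.0000; exercise value = 0.0000 ≤ continuation, so V_uu = 0.0000
Node ud (S = 50): continuation = e^(−0.12)·[0.7278·0.0000 + 0.2722·2.0000] = 0.4829; exercise value = 0.0000 ≤ continuation, so V_ud = 0.4829
Node dd (S = 32): continuation = e^(−0.12)·[0.7278·2.0000 + 0.2722·16.4000] = 5.2507; exercise value = 10.0000 > continuation, so V_dd = 10.0000 (exercise)
Node u (S = 62.5): continuation = e^(−0.12)·[0.7278·0.0000 + 0.2722·0.4829] = 0.1166; exercise value = 0.0000 ≤ continuation, so V_u = 0.1166
Node d (S = 40): continuation = e^(−0.12)·[0.7278·0.4829 + 0.2722·10.0000] = 2.7262; exercise value = 2.0000 ≤ continuation, so V_d = 2.7262
Node 0 (S = 50): continuation = e^(−0.12)·[0.7278·0.1166 + 0.2722·2.7262] = 0.7335; exercise value = 0.0000 ≤ continuation, so V_0 = 0.7335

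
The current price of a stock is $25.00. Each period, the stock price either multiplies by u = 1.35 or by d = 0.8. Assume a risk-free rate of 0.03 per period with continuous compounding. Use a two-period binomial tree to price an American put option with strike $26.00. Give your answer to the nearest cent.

$3.38

Risk-neutral probability p = (e^0.03 − 0.8)/(1.35 − 0.8) = 0.2305/0.5500 = 0.4190
Terminal stock prices: S_uu = 45.56, S_ud = 27, S_dd = 16
Terminal payoffs (K − S): max(-19.56, 0) = 0, max(-1, 0) = 0, max(10, 0) = 10
Node u (S = 33.75): continuation = e^(−0.03)·[0.4190·0.0000 + 0.5810·0.0000] = 0.0000; exercise value = 0.0000 ≤ continuation, so V_u = 0.0000
Node d (S = 20): continuation = e^(−0.03)·[0.4190·0.0000 + 0.5810·10.0000] = 5.6382; exercise value = 6.0000 > continuation, so V_d = 6.0000 (exercise)
Node 0 (S = 25): continuation = e^(−0.03)·[0.4190·0.0000 + 0.5810·6.0000] = 3.3829; exercise value = 1.0000 ≤ continuation, so V_0 = 3.3829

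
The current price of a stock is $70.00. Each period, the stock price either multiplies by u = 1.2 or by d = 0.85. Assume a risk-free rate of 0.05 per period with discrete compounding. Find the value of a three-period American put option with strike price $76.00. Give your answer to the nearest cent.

Risk-neutral probability p = (1 + 0.05 − 0.85)/(1.2 − 0.85) = 0.2000/0.3500 = 0.5714
Terminal stock prices: S_uuu = 121, S_uud = 85.68, S_udd = 60.69, S_ddd = 42.99
Terminal payoffs (K − S): max(-44.96, 0) = 0, max(-9.68, 0) = 0, max(15.31, 0) = 15.31, max(33.01, 0) = 33.01
Node uu (S = 100.8): continuation = 1/1.05·[0.5714·0.0000 + 0.4286·0.0000] = 0.0000; exercise value = 0.0000 ≤ continuation, so V_uu = 0.0000
Node ud (S = 71.4): continuation = 1/1.05·[0.5714·0.0000 + 0.4286·15.3100] = 6.2490; exercise value = 4.6000 ≤ continuation, so V_ud = 6.2490
Node dd (S = 50.57): continuation = 1/1.05·[0.5714·15.3100 + 0.4286·33.0113] = 21.8060; exercise value = 25.4250 > continuation, so V_dd = 25.4250 (exercise)
Node u (S = 84): continuation = 1/1.05·[0.5714·0.0000 + 0.4286·6.2490] = 2.5506; exercise value = 0.0000 ≤ continuation, so V_u = 2.5506
Node d (S = 59.5): continuation = 1/1.05·[0.5714·6.2490 + 0.4286·25.4250] = 13.7784; exercise value = 16.5000 > continuation, so V_d = 16.5000 (exercise)
Node 0 (S = 70): continuation = 1/1.05·[0.5714·2.5506 + 0.4286·16.5000] = 8.1228; exercise value = 6.0000 ≤ continuation, so V_0 = 8.1228

$8.12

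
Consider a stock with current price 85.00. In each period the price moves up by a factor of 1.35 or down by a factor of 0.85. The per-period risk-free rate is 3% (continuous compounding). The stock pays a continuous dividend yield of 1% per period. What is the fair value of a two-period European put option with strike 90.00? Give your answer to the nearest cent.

Per-period risk-free factor R = e^0.03 = 1.0305; dividend-adjusted growth = e^(0.03−0.01) = 1.0202.
Risk-neutral probability p = (1.0202 − 0.85)/(1.35 − 0.85) = 0.1702/0.5000 = 0.3404
Terminal stock prices: S_uu = 154.9, S_ud = 97.54, S_dd = 61.41
Terminal payoffs (K − S): max(-64.91, 0) = 0, max(-7.538, 0) = 0, max(28.59, 0) = 28.59
Node u (S = 114.8): V_u = e^(−0.03)·[0.3404·0.0000 + 0.6596·0.0000] = 0.0000
Node d (S = 72.25): V_d = e^(−0.03)·[0.3404·0.0000 + 0.6596·28.5875] = 18.2990
Node 0 (S = 85): V_0 = e^(−0.03)·[0.3404·0.0000 + 0.6596·18.2990] = 11.7132

11.71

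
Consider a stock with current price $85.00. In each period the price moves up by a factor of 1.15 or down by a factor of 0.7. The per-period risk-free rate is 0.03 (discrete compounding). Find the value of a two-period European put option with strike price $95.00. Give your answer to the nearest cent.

$13.37

Risk-neutral probability p = (1 + 0.03 − 0.7)/(1.15 − 0.7) = 0.3300/0.4500 = 0.7333
Terminal stock prices: S_uu = 112.4, S_ud = 68.42, S_dd = 41.65
Terminal payoffs (K − S): max(-17.41, 0) = 0, max(26.58, 0) = 26.58, max(53.35, 0) = 53.35
Node u (S = 97.75): V_u = 1/1.03·[0.7333·0.0000 + 0.2667·26.5750] = 6.8803
Node d (S = 59.5): V_d = 1/1.03·[0.7333·26.5750 + 0.2667·53.3500] = 32.7330
Node 0 (S = 85): V_0 = 1/1.03·[0.7333·6.8803 + 0.2667·32.7330] = 13.3731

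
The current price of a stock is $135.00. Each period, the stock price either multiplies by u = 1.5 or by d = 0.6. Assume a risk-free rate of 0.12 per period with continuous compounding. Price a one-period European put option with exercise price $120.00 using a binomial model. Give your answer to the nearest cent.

$14.32

Risk-neutral probability p = (e^0.12 − 0.6)/(1.5 − 0.6) = 0.5275/0.9000 = 0.5861
Terminal stock prices: S_u = 202.5, S_d = 81
Terminal payoffs (K − S): max(-82.5, 0) = 0, max(39, 0) = 39
Node 0 (S = 135): V_0 = e^(−0.12)·[0.5861·0.0000 + 0.4139·39.0000] = 14.3165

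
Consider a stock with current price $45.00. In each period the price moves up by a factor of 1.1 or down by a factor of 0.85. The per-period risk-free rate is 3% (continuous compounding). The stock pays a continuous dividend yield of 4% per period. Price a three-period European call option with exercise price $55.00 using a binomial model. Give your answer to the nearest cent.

$0.79

Per-period risk-free factor R = e^0.03 = 1.0305; dividend-adjusted growth = e^(0.03−0.04) = 0.9900.
Risk-neutral probability p = (0.9900 − 0.85)/(1.1 − 0.85) = 0.1400/0.2500 = 0.5602
Terminal stock prices: S_uuu = 59.9, S_uud = 46.28, S_udd = 35.76, S_ddd = 27.64
Terminal payoffs (S − K): max(4.895, 0) = 4.895, max(-8.717, 0) = 0, max(-19.24, 0) = 0, max(-27.36, 0) = 0
Node uu (S = 54.45): V_uu = e^(−0.03)·[0.5602·4.8950 + 0.4398·0.0000] = 2.6611
Node ud (S = 42.08): V_ud = e^(−0.03)·[0.5602·0.0000 + 0.4398·0.0000] = 0.0000
Node dd (S = 32.51): V_dd = e^(−0.03)·[0.5602·0.0000 + 0.4398·0.0000] = 0.0000
Node u (S = 49.5): V_u = e^(−0.03)·[0.5602·2.6611 + 0.4398·0.0000] = 1.4467
Node d (S = 38.25): V_d = e^(−0.03)·[0.5602·0.0000 + 0.4398·0.0000] = 0.0000
Node 0 (S = 45): V_0 = e^(−0.03)·[0.5602·1.4467 + 0.4398·0.0000] = 0.7865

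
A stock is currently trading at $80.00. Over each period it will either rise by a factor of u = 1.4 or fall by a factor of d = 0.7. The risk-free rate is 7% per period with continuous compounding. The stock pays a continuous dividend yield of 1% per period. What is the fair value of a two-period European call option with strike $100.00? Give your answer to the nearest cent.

Per-period risk-free factor R = e^0.07 = 1.0725; dividend-adjusted growth = e^(0.07−0.01) = 1.0618.
Risk-neutral probability p = (1.0618 − 0.7)/(1.4 − 0.7) = 0.3618/0.7000 = 0.5169
Terminal stock prices: S_uu = 156.8, S_ud = 78.4, S_dd = 39.2
Terminal payoffs (S − K): max(56.8, 0) = 56.8, max(-21.6, 0) = 0, max(-60.8, 0) = 0
Node u (S = 112): V_u = e^(−0.07)·[0.5169·56.8000 + 0.4831·0.0000] = 27.3755
Node d (S = 56): V_d = e^(−0.07)·[0.5169·0.0000 + 0.4831·0.0000] = 0.0000
Node 0 (S = 80): V_0 = e^(−0.07)·[0.5169·27.3755 + 0.4831·0.0000] = 13.1940

$13.19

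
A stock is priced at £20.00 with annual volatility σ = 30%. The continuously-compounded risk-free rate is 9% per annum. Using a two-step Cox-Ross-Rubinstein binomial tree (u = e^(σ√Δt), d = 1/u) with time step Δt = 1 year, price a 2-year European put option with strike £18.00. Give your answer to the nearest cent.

CRR parameters: u = e^(σ√Δt) = e^(0.3·√1) = 1.3499, d = 1/u = 0.7408
Per-period rate: rΔt = 0.09·1 = 0.09, so R = e^0.09 = 1.0942
Risk-neutral probability p = (e^0.09 − 0.7408)/(1.3499 − 0.7408) = 0.3534/0.6090 = 0.5802
Terminal stock prices: S_uu = 36.44, S_ud = 20, S_dd = 10.98
Terminal payoffs (K − S): max(-18.44, 0) = 0, max(-2, 0) = 0, max(7.024, 0) = 7.024
Node u (S = 27): V_u = e^(−0.09)·[0.5802·0.0000 + 0.4198·0.0000] = 0.0000
Node d (S = 14.82): V_d = e^(−0.09)·[0.5802·0.0000 + 0.4198·7.0238] = 2.6949
Node 0 (S = 20): V_0 = e^(−0.09)·[0.5802·0.0000 + 0.4198·2.6949] = 1.0340

£1.03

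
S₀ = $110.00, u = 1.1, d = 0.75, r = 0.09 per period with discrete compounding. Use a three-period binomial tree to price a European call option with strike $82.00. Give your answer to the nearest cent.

$46.71

Risk-neutral probability p = (1 + 0.09 − 0.75)/(1.1 − 0.75) = 0.3400/0.3500 = 0.9714
Terminal stock prices: S_uuu = 146.4, S_uud = 99.83, S_udd = 68.06, S_ddd = 46.41
Terminal payoffs (S − K): max(64.41, 0) = 64.41, max(17.83, 0) = 17.83, max(-13.94, 0) = 0, max(-35.59, 0) = 0
Node uu (S = 133.1): V_uu = 1/1.09·[0.9714·64.4100 + 0.0286·17.8250] = 57.8706
Node ud (S = 90.75): V_ud = 1/1.09·[0.9714·17.8250 + 0.0286·0.0000] = 15.8860
Node dd (S = 61.88): V_dd = 1/1.09·[0.9714·0.0000 + 0.0286·0.0000] = 0.0000
Node u (S = 121): V_u = 1/1.09·[0.9714·57.8706 + 0.0286·15.8860] = 51.9918
Node d (S = 82.5): V_d = 1/1.09·[0.9714·15.8860 + 0.0286·0.0000] = 14.1579
Node 0 (S = 110): V_0 = 1/1.09·[0.9714·51.9918 + 0.0286·14.1579] = 46.7072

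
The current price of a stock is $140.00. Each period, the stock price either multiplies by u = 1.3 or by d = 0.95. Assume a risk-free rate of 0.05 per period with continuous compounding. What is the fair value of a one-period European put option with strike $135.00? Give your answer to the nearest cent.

$1.35

Risk-neutral probability p = (e^0.05 − 0.95)/(1.3 − 0.95) = 0.1013/0.3500 = 0.2893
Terminal stock prices: S_u = 182, S_d = 133
Terminal payoffs (K − S): max(-47, 0) = 0, max(2, 0) = 2
Node 0 (S = 140): V_0 = e^(−0.05)·[0.2893·0.0000 + 0.7107·2.0000] = 1.3520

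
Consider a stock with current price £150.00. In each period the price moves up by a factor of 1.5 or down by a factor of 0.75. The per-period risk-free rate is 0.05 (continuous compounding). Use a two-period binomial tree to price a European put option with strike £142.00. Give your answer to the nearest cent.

Risk-neutral probability p = (e^0.05 − 0.75)/(1.5 − 0.75) = 0.3013/0.7500 = 0.4017
Terminal stock prices: S_uu = 337.5, S_ud = 168.8, S_dd = 84.38
Terminal payoffs (K − S): max(-195.5, 0) = 0, max(-26.75, 0) = 0, max(57.62, 0) = 57.62
Node u (S = 225): V_u = e^(−0.05)·[0.4017·0.0000 + 0.5983·0.0000] = 0.0000
Node d (S = 112.5): V_d = e^(−0.05)·[0.4017·0.0000 + 0.5983·57.6250] = 32.7959
Node 0 (S = 150): V_0 = e^(−0.05)·[0.4017·0.0000 + 0.5983·32.7959] = 18.6650

£18.66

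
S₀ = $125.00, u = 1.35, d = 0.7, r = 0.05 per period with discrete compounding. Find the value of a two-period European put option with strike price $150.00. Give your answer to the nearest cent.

Risk-neutral probability p = (1 + 0.05 − 0.7)/(1.35 − 0.7) = 0.3500/0.6500 = 0.5385
Terminal stock prices: S_uu = 227.8, S_ud = 118.1, S_dd = 61.25
Terminal payoffs (K − S): max(-77.81, 0) = 0, max(31.88, 0) = 31.88, max(88.75, 0) = 88.75
Node u (S = 168.8): V_u = 1/1.05·[0.5385·0.0000 + 0.4615·31.8750] = 14.0110
Node d (S = 87.5): V_d = 1/1.05·[0.5385·31.8750 + 0.4615·88.7500] = 55.3571
Node 0 (S = 125): V_0 = 1/1.05·[0.5385·14.0110 + 0.4615·55.3571] = 31.5179

$31.52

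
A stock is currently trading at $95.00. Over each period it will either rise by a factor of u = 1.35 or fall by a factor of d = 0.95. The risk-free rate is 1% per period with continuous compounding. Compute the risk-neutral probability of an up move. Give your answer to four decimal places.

Risk-neutral probability p = (e^0.01 − 0.95)/(1.35 − 0.95) = 0.0601/0.4000 = 0.1501

p = 0.1501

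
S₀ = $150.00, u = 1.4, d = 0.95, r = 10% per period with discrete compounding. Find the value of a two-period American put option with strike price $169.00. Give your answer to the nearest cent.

Risk-neutral probability p = (1 + 0.1 − 0.95)/(1.4 − 0.95) = 0.1500/0.4500 = 0.3333
Terminal stock prices: S_uu = 294, S_ud = 199.5, S_dd = 135.4
Terminal payoffs (K − S): max(-125, 0) = 0, max(-30.5, 0) = 0, max(33.62, 0) = 33.62
Node u (S = 210): continuation = 1/1.1·[0.3333·0.0000 + 0.6667·0.0000] = 0.0000; exercise value = 0.0000 ≤ continuation, so V_u = 0.0000
Node d (S = 142.5): continuation = 1/1.1·[0.3333·0.0000 + 0.6667·33.6250] = 20.3788; exercise value = 26.5000 > continuation, so V_d = 26.5000 (exercise)
Node 0 (S = 150): continuation = 1/1.1·[0.3333·0.0000 + 0.6667·26.5000] = 16.0606; exercise value = 19.0000 > continuation, so V_0 = 19.0000 (exercise)

$19.00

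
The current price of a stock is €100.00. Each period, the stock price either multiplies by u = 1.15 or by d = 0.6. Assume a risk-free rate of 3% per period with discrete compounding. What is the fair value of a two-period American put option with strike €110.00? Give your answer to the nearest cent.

€17.18

Risk-neutral probability p = (1 + 0.03 − 0.6)/(1.15 − 0.6) = 0.4300/0.5500 = 0.7818
Terminal stock prices: S_uu = 132.2, S_ud = 69, S_dd = 36
Terminal payoffs (K − S): max(-22.25, 0) = 0, max(41, 0) = 41, max(74, 0) = 74
Node u (S = 115): continuation = 1/1.03·[0.7818·0.0000 + 0.2182·41.0000] = 8.6849; exercise value = 0.0000 ≤ continuation, so V_u = 8.6849
Node d (S = 60): continuation = 1/1.03·[0.7818·41.0000 + 0.2182·74.0000] = 46.7961; exercise value = 50.0000 > continuation, so V_d = 50.0000 (exercise)
Node 0 (S = 100): continuation = 1/1.03·[0.7818·8.6849 + 0.2182·50.0000] = 17.1836; exercise value = 10.0000 ≤ continuation, so V_0 = 17.1836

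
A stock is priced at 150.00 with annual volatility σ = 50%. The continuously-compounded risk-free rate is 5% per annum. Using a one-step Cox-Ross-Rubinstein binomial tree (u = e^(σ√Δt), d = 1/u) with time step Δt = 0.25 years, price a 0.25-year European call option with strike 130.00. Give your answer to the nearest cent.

28.61

CRR parameters: u = e^(σ√Δt) = e^(0.5·√0.25) = 1.2840, d = 1/u = 0.7788
Per-period rate: rΔt = 0.05·0.25 = 0.0125, so R = e^0.0125 = 1.0126
Risk-neutral probability p = (e^0.0125 − 0.7788)/(1.2840 − 0.7788) = 0.2338/0.5052 = 0.4627
Terminal stock prices: S_u = 192.6, S_d = 116.8
Terminal payoffs (S − K): max(62.6, 0) = 62.6, max(-13.18, 0) = 0
Node 0 (S = 150): V_0 = e^(−0.0125)·[0.4627·62.6038 + 0.5373·0.0000] = 28.6082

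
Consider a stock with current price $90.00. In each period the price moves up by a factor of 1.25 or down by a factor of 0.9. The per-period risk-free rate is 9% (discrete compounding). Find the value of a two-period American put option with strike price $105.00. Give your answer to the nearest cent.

$15.00

Risk-neutral probability p = (1 + 0.09 − 0.9)/(1.25 − 0.9) = 0.1900/0.3500 = 0.5429
Terminal stock prices: S_uu = 140.6, S_ud = 101.2, S_dd = 72.9
Terminal payoffs (K − S): max(-35.62, 0) = 0, max(3.75, 0) = 3.75, max(32.1, 0) = 32.1
Node u (S = 112.5): continuation = 1/1.09·[0.5429·0.0000 + 0.4571·3.7500] = 1.5727; exercise value = 0.0000 ≤ continuation, so V_u = 1.5727
Node d (S = 81): continuation = 1/1.09·[0.5429·3.7500 + 0.4571·32.1000] = 15.3303; exercise value = 24.0000 > continuation, so V_d = 24.0000 (exercise)
Node 0 (S = 90): continuation = 1/1.09·[0.5429·1.5727 + 0.4571·24.0000] = 10.8488; exercise value = 15.0000 > continuation, so V_0 = 15.0000 (exercise)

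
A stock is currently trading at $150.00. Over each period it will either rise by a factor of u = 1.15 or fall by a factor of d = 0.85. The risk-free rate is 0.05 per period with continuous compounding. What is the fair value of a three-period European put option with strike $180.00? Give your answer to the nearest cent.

Risk-neutral probability p = (e^0.05 − 0.85)/(1.15 − 0.85) = 0.2013/0.3000 = 0.6709
Terminal stock prices: S_uuu = 228.1, S_uud = 168.6, S_udd = 124.6, S_ddd = 92.12
Terminal payoffs (K − S): max(-48.13, 0) = 0, max(11.38, 0) = 11.38, max(55.37, 0) = 55.37, max(87.88, 0) = 87.88
Node uu (S = 198.4): V_uu = e^(−0.05)·[0.6709·0.0000 + 0.3291·11.3813] = 3.5629
Node ud (S = 146.6): V_ud = e^(−0.05)·[0.6709·11.3813 + 0.3291·55.3688] = 24.5963
Node dd (S = 108.4): V_dd = e^(−0.05)·[0.6709·55.3688 + 0.3291·87.8813] = 62.8463
Node u (S = 172.5): V_u = e^(−0.05)·[0.6709·3.5629 + 0.3291·24.5963] = 9.9735
Node d (S = 127.5): V_d = e^(−0.05)·[0.6709·24.5963 + 0.3291·62.8463] = 35.3707
Node 0 (S = 150): V_0 = e^(−0.05)·[0.6709·9.9735 + 0.3291·35.3707] = 17.4376

$17.44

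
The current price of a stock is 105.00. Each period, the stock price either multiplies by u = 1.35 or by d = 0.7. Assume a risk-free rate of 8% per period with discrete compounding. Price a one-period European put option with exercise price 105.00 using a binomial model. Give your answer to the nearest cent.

Risk-neutral probability p = (1 + 0.08 − 0.7)/(1.35 − 0.7) = 0.3800/0.6500 = 0.5846
Terminal stock prices: S_u = 141.8, S_d = 73.5
Terminal payoffs (K − S): max(-36.75, 0) = 0, max(31.5, 0) = 31.5
Node 0 (S = 105): V_0 = 1/1.08·[0.5846·0.0000 + 0.4154·31.5000] = 12.1154

12.12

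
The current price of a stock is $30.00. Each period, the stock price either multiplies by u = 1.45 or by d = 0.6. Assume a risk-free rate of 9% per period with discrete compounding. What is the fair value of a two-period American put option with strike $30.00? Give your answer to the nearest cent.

Risk-neutral probability p = (1 + 0.09 − 0.6)/(1.45 − 0.6) = 0.4900/0.8500 = 0.5765
Terminal stock prices: S_uu = 63.08, S_ud = 26.1, S_dd = 10.8
Terminal payoffs (K − S): max(-33.08, 0) = 0, max(3.9, 0) = 3.9, max(19.2, 0) = 19.2
Node u (S = 43.5): continuation = 1/1.09·[0.5765·0.0000 + 0.4235·3.9000] = 1.5154; exercise value = 0.0000 ≤ continuation, so V_u = 1.5154
Node d (S = 18): continuation = 1/1.09·[0.5765·3.9000 + 0.4235·19.2000] = 9.5229; exercise value = 12.0000 > continuation, so V_d = 12.0000 (exercise)
Node 0 (S = 30): continuation = 1/1.09·[0.5765·1.5154 + 0.4235·12.0000] = 5.4642; exercise value = 0.0000 ≤ continuation, so V_0 = 5.4642

$5.46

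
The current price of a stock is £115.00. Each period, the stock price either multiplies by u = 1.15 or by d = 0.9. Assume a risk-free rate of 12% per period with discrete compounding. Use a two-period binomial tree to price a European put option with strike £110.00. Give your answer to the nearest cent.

£0.19

Risk-neutral probability p = (1 + 0.12 − 0.9)/(1.15 − 0.9) = 0.2200/0.2500 = 0.8800
Terminal stock prices: S_uu = 152.1, S_ud = 119, S_dd = 93.15
Terminal payoffs (K − S): max(-42.09, 0) = 0, max(-9.025, 0) = 0, max(16.85, 0) = 16.85
Node u (S = 132.2): V_u = 1/1.12·[0.8800·0.0000 + 0.1200·0.0000] = 0.0000
Node d (S = 103.5): V_d = 1/1.12·[0.8800·0.0000 + 0.1200·16.8500] = 1.8054
Node 0 (S = 115): V_0 = 1/1.12·[0.8800·0.0000 + 0.1200·1.8054] = 0.1934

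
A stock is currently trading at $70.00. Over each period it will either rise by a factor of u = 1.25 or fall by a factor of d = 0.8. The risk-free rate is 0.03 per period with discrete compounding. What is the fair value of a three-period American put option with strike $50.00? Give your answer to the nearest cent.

Risk-neutral probability p = (1 + 0.03 − 0.8)/(1.25 − 0.8) = 0.2300/0.4500 = 0.5111
Terminal stock prices: S_uuu = 136.7, S_uud = 87.5, S_udd = 56, S_ddd = 35.84
Terminal payoffs (K − S): max(-86.72, 0) = 0, max(-37.5, 0) = 0, max(-6, 0) = 0, max(14.16, 0) = 14.16
Node uu (S = 109.4): continuation = 1/1.03·[0.5111·0.0000 + 0.4889·0.0000] = 0.0000; exercise value = 0.0000 ≤ continuation, so V_uu = 0.0000
Node ud (S = 70): continuation = 1/1.03·[0.5111·0.0000 + 0.4889·0.0000] = 0.0000; exercise value = 0.0000 ≤ continuation, so V_ud = 0.0000
Node dd (S = 44.8): continuation = 1/1.03·[0.5111·0.0000 + 0.4889·14.1600] = 6.7210; exercise value = 5.2000 ≤ continuation, so V_dd = 6.7210
Node u (S = 87.5): continuation = 1/1.03·[0.5111·0.0000 + 0.4889·0.0000] = 0.0000; exercise value = 0.0000 ≤ continuation, so V_u = 0.0000
Node d (S = 56): continuation = 1/1.03·[0.5111·0.0000 + 0.4889·6.7210] = 3.1901; exercise value = 0.0000 ≤ continuation, so V_d = 3.1901
Node 0 (S = 70): continuation = 1/1.03·[0.5111·0.0000 + 0.4889·3.1901] = 1.5142; exercise value = 0.0000 ≤ continuation, so V_0 = 1.5142

$1.51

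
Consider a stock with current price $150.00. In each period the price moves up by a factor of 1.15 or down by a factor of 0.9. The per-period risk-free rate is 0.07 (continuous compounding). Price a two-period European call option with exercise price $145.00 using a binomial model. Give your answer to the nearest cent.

Risk-neutral probability p = (e^0.07 − 0.9)/(1.15 − 0.9) = 0.1725/0.2500 = 0.6900
Terminal stock prices: S_uu = 198.4, S_ud = 155.2, S_dd = 121.5
Terminal payoffs (S − K): max(53.37, 0) = 53.37, max(10.25, 0) = 10.25, max(-23.5, 0) = 0
Node u (S = 172.5): V_u = e^(−0.07)·[0.6900·53.3750 + 0.3100·10.2500] = 37.3029
Node d (S = 135): V_d = e^(−0.07)·[0.6900·10.2500 + 0.3100·0.0000] = 6.5947
Node 0 (S = 150): V_0 = e^(−0.07)·[0.6900·37.3029 + 0.3100·6.5947] = 25.9060

$25.91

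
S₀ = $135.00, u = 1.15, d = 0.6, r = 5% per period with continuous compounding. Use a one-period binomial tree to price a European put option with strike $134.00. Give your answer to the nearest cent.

Risk-neutral probability p = (e^0.05 − 0.6)/(1.15 − 0.6) = 0.4513/0.5500 = 0.8205
Terminal stock prices: S_u = 155.2, S_d = 81
Terminal payoffs (K − S): max(-21.25, 0) = 0, max(53, 0) = 53
Node 0 (S = 135): V_0 = e^(−0.05)·[0.8205·0.0000 + 0.1795·53.0000] = 9.0499

$9.05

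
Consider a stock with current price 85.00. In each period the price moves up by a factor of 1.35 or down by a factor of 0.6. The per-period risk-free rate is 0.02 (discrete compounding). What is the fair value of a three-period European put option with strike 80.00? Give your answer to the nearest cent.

16.81

Risk-neutral probability p = (1 + 0.02 − 0.6)/(1.35 − 0.6) = 0.4200/0.7500 = 0.5600
Terminal stock prices: S_uuu = 209.1, S_uud = 92.95, S_udd = 41.31, S_ddd = 18.36
Terminal payoffs (K − S): max(-129.1, 0) = 0, max(-12.95, 0) = 0, max(38.69, 0) = 38.69, max(61.64, 0) = 61.64
Node uu (S = 154.9): V_uu = 1/1.02·[0.5600·0.0000 + 0.4400·0.0000] = 0.0000
Node ud (S = 68.85): V_ud = 1/1.02·[0.5600·0.0000 + 0.4400·38.6900] = 16.6898
Node dd (S = 30.6): V_dd = 1/1.02·[0.5600·38.6900 + 0.4400·61.6400] = 47.8314
Node u (S = 114.8): V_u = 1/1.02·[0.5600·0.0000 + 0.4400·16.6898] = 7.1995
Node d (S = 51): V_d = 1/1.02·[0.5600·16.6898 + 0.4400·47.8314] = 29.7962
Node 0 (S = 85): V_0 = 1/1.02·[0.5600·7.1995 + 0.4400·29.7962] = 16.8059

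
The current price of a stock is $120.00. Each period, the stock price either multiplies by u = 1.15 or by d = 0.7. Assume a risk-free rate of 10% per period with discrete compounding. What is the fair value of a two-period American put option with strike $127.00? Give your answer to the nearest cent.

$7.00

Risk-neutral probability p = (1 + 0.1 − 0.7)/(1.15 − 0.7) = 0.4000/0.4500 = 0.8889
Terminal stock prices: S_uu = 158.7, S_ud = 96.6, S_dd = 58.8
Terminal payoffs (K − S): max(-31.7, 0) = 0, max(30.4, 0) = 30.4, max(68.2, 0) = 68.2
Node u (S = 138): continuation = 1/1.1·[0.8889·0.0000 + 0.1111·30.4000] = 3.0707; exercise value = 0.0000 ≤ continuation, so V_u = 3.0707
Node d (S = 84): continuation = 1/1.1·[0.8889·30.4000 + 0.1111·68.2000] = 31.4545; exercise value = 43.0000 > continuation, so V_d = 43.0000 (exercise)
Node 0 (S = 120): continuation = 1/1.1·[0.8889·3.0707 + 0.1111·43.0000] = 6.8248; exercise value = 7.0000 > continuation, so V_0 = 7.0000 (exercise)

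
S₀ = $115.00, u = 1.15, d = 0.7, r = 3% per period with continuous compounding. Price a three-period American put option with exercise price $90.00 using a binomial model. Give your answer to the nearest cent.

Risk-neutral probability p = (e^0.03 − 0.7)/(1.15 − 0.7) = 0.3305/0.4500 = 0.7343
Terminal stock prices: S_uuu = 174.9, S_uud = 106.5, S_udd = 64.8, S_ddd = 39.44
Terminal payoffs (K − S): max(-84.9, 0) = 0, max(-16.46, 0) = 0, max(25.2, 0) = 25.2, max(50.56, 0) = 50.56
Node uu (S = 152.1): continuation = e^(−0.03)·[0.7343·0.0000 + 0.2657·0.0000] = 0.0000; exercise value = 0.0000 ≤ continuation, so V_uu = 0.0000
Node ud (S = 92.57): continuation = e^(−0.03)·[0.7343·0.0000 + 0.2657·25.1975] = 6.4960; exercise value = 0.0000 ≤ continuation, so V_ud = 6.4960
Node dd (S = 56.35): continuation = e^(−0.03)·[0.7343·25.1975 + 0.2657·50.5550] = 30.9901; exercise value = 33.6500 > continuation, so V_dd = 33.6500 (exercise)
Node u (S = 132.2): continuation = e^(−0.03)·[0.7343·0.0000 + 0.2657·6.4960] = 1.6747; exercise value = 0.0000 ≤ continuation, so V_u = 1.6747
Node d (S = 80.5): continuation = e^(−0.03)·[0.7343·6.4960 + 0.2657·33.6500] = 13.3045; exercise value = 9.5000 ≤ continuation, so V_d = 13.3045
Node 0 (S = 115): continuation = e^(−0.03)·[0.7343·1.6747 + 0.2657·13.3045] = 4.6234; exercise value = 0.0000 ≤ continuation, so V_0 = 4.6234

$4.62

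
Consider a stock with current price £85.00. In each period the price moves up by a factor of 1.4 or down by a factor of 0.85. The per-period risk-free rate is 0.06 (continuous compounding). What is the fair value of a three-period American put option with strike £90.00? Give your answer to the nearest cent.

£10.77

Risk-neutral probability p = (e^0.06 − 0.85)/(1.4 − 0.85) = 0.2118/0.5500 = 0.3852
Terminal stock prices: S_uuu = 233.2, S_uud = 141.6, S_udd = 85.98, S_ddd = 52.2
Terminal payoffs (K − S): max(-143.2, 0) = 0, max(-51.61, 0) = 0, max(4.023, 0) = 4.023, max(37.8, 0) = 37.8
Node uu (S = 166.6): continuation = e^(−0.06)·[0.3852·0.0000 + 0.6148·0.0000] = 0.0000; exercise value = 0.0000 ≤ continuation, so V_uu = 0.0000
Node ud (S = 101.1): continuation = e^(−0.06)·[0.3852·0.0000 + 0.6148·4.0225] = 2.3292; exercise value = 0.0000 ≤ continuation, so V_ud = 2.3292
Node dd (S = 61.41): continuation = e^(−0.06)·[0.3852·4.0225 + 0.6148·37.7994] = 23.3463; exercise value = 28.5875 > continuation, so V_dd = 28.5875 (exercise)
Node u (S = 119): continuation = e^(−0.06)·[0.3852·0.0000 + 0.6148·2.3292] = 1.3487; exercise value = 0.0000 ≤ continuation, so V_u = 1.3487
Node d (S = 72.25): continuation = e^(−0.06)·[0.3852·2.3292 + 0.6148·28.5875] = 17.3981; exercise value = 17.7500 > continuation, so V_d = 17.7500 (exercise)
Node 0 (S = 85): continuation = e^(−0.06)·[0.3852·1.3487 + 0.6148·17.7500] = 10.7671; exercise value = 5.0000 ≤ continuation, so V_0 = 10.7671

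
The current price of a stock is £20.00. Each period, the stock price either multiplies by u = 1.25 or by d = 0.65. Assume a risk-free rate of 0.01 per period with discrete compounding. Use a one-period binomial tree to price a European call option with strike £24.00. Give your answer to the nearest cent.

£0.59

Risk-neutral probability p = (1 + 0.01 − 0.65)/(1.25 − 0.65) = 0.3600/0.6000 = 0.6000
Terminal stock prices: S_u = 25, S_d = 13
Terminal payoffs (S − K): max(1, 0) = 1, max(-11, 0) = 0
Node 0 (S = 20): V_0 = 1/1.01·[0.6000·1.0000 + 0.4000·0.0000] = 0.5941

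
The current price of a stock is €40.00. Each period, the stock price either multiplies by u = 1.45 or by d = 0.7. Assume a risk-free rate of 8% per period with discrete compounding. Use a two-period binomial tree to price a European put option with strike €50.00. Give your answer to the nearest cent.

€10.37

Risk-neutral probability p = (1 + 0.08 − 0.7)/(1.45 − 0.7) = 0.3800/0.7500 = 0.5067
Terminal stock prices: S_uu = 84.1, S_ud = 40.6, S_dd = 19.6
Terminal payoffs (K − S): max(-34.1, 0) = 0, max(9.4, 0) = 9.4, max(30.4, 0) = 30.4
Node u (S = 58): V_u = 1/1.08·[0.5067·0.0000 + 0.4933·9.4000] = 4.2938
Node d (S = 28): V_d = 1/1.08·[0.5067·9.4000 + 0.4933·30.4000] = 18.2963
Node 0 (S = 40): V_0 = 1/1.08·[0.5067·4.2938 + 0.4933·18.2963] = 10.3720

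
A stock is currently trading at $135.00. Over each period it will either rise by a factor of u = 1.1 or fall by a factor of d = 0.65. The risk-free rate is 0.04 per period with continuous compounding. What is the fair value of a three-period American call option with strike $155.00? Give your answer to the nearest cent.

$14.34

Risk-neutral probability p = (e^0.04 − 0.65)/(1.1 − 0.65) = 0.3908/0.4500 = 0.8685
Terminal stock prices: S_uuu = 179.7, S_uud = 106.2, S_udd = 62.74, S_ddd = 37.07
Terminal payoffs (S − K): max(24.69, 0) = 24.69, max(-48.82, 0) = 0, max(-92.26, 0) = 0, max(-117.9, 0) = 0
Node uu (S = 163.4): continuation = e^(−0.04)·[0.8685·24.6850 + 0.1315·0.0000] = 20.5975; exercise value = 8.3500 ≤ continuation, so V_uu = 20.5975
Node ud (S = 96.53): continuation = e^(−0.04)·[0.8685·0.0000 + 0.1315·0.0000] = 0.0000; exercise value = 0.0000 ≤ continuation, so V_ud = 0.0000
Node dd (S = 57.04): continuation = e^(−0.04)·[0.8685·0.0000 + 0.1315·0.0000] = 0.0000; exercise value = 0.0000 ≤ continuation, so V_dd = 0.0000
Node u (S = 148.5): continuation = e^(−0.04)·[0.8685·20.5975 + 0.1315·0.0000] = 17.1869; exercise value = 0.0000 ≤ continuation, so V_u = 17.1869
Node d (S = 87.75): continuation = e^(−0.04)·[0.8685·0.0000 + 0.1315·0.0000] = 0.0000; exercise value = 0.0000 ≤ continuation, so V_d = 0.0000
Node 0 (S = 135): continuation = e^(−0.04)·[0.8685·17.1869 + 0.1315·0.0000] = 14.3410; exercise value = 0.0000 ≤ continuation, so V_0 = 14.3410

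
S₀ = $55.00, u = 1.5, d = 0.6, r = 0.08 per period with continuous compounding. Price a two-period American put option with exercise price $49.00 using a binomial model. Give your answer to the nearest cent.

$6.84

Risk-neutral probability p = (e^0.08 − 0.6)/(1.5 − 0.6) = 0.4833/0.9000 = 0.5370
Terminal stock prices: S_uu = 123.8, S_ud = 49.5, S_dd = 19.8
Terminal payoffs (K − S): max(-74.75, 0) = 0, max(-0.5, 0) = 0, max(29.2, 0) = 29.2
Node u (S = 82.5): continuation = e^(−0.08)·[0.5370·0.0000 + 0.4630·0.0000] = 0.0000; exercise value = 0.0000 ≤ continuation, so V_u = 0.0000
Node d (S = 33): continuation = e^(−0.08)·[0.5370·0.0000 + 0.4630·29.2000] = 12.4806; exercise value = 16.0000 > continuation, so V_d = 16.0000 (exercise)
Node 0 (S = 55): continuation = e^(−0.08)·[0.5370·0.0000 + 0.4630·16.0000] = 6.8387; exercise value = 0.0000 ≤ continuation, so V_0 = 6.8387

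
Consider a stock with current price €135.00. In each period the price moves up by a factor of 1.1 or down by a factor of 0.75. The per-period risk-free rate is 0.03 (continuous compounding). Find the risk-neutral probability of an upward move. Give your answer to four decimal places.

Risk-neutral probability p = (e^0.03 − 0.75)/(1.1 − 0.75) = 0.2805/0.3500 = 0.8013

p = 0.8013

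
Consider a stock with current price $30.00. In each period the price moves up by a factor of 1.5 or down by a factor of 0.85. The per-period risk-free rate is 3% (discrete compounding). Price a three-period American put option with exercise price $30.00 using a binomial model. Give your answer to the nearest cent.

$4.10

Risk-neutral probability p = (1 + 0.03 − 0.85)/(1.5 − 0.85) = 0.1800/0.6500 = 0.2769
Terminal stock prices: S_uuu = 101.2, S_uud = 57.38, S_udd = 32.51, S_ddd = 18.42
Terminal payoffs (K − S): max(-71.25, 0) = 0, max(-27.38, 0) = 0, max(-2.512, 0) = 0, max(11.58, 0) = 11.58
Node uu (S = 67.5): continuation = 1/1.03·[0.2769·0.0000 + 0.7231·0.0000] = 0.0000; exercise value = 0.0000 ≤ continuation, so V_uu = 0.0000
Node ud (S = 38.25): continuation = 1/1.03·[0.2769·0.0000 + 0.7231·0.0000] = 0.0000; exercise value = 0.0000 ≤ continuation, so V_ud = 0.0000
Node dd (S = 21.67): continuation = 1/1.03·[0.2769·0.0000 + 0.7231·11.5763] = 8.1267; exercise value = 8.3250 > continuation, so V_dd = 8.3250 (exercise)
Node u (S = 45): continuation = 1/1.03·[0.2769·0.0000 + 0.7231·0.0000] = 0.0000; exercise value = 0.0000 ≤ continuation, so V_u = 0.0000
Node d (S = 25.5): continuation = 1/1.03·[0.2769·0.0000 + 0.7231·8.3250] = 5.8443; exercise value = 4.5000 ≤ continuation, so V_d = 5.8443
Node 0 (S = 30): continuation = 1/1.03·[0.2769·0.0000 + 0.7231·5.8443] = 4.1028; exercise value = 0.0000 ≤ continuation, so V_0 = 4.1028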